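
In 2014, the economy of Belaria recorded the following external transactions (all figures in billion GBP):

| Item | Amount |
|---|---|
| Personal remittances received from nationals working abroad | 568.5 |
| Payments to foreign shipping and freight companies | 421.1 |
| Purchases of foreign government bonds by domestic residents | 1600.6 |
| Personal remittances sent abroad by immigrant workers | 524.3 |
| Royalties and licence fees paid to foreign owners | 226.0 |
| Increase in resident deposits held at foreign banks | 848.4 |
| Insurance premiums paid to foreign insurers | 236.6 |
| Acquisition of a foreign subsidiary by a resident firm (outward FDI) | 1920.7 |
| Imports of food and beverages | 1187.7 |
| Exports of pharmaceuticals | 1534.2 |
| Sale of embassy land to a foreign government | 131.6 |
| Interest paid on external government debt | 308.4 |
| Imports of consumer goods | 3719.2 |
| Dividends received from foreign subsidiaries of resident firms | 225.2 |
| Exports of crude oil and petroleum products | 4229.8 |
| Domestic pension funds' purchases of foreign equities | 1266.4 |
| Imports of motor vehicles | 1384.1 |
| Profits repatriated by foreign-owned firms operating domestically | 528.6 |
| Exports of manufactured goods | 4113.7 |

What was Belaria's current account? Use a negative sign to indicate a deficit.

2135.4

Goods: 1534.2 + 4113.7 - 3719.2 - 1384.1 - 1187.7 + 4229.8 = 3586.7
Services: -236.6 - 421.1 - 226.0 = -883.7
Primary income: -528.6 + 225.2 - 308.4 = -611.8
Secondary income: 568.5 - 524.3 = 44.2
Current account = 3586.7 + (-883.7) + (-611.8) + 44.2 = 2135.4
(Excluded from the current account — financial account: purchases of foreign government bonds by domestic residents 1600.6, increase in resident deposits held at foreign banks 848.4, acquisition of a foreign subsidiary by a resident firm (outward FDI) 1920.7, domestic pension funds' purchases of foreign equities 1266.4; capital account: sale of embassy land to a foreign government 131.6.)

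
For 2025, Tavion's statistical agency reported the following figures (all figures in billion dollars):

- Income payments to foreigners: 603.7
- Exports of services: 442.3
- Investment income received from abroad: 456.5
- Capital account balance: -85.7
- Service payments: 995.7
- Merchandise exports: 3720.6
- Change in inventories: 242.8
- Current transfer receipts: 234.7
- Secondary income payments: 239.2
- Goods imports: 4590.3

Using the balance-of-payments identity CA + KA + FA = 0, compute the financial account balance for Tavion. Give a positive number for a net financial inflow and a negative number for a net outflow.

1660.5

Goods balance = 3720.6 - 4590.3 = -869.7
Services balance = 442.3 - 995.7 = -553.4
Trade balance (goods + services) = -869.7 + (-553.4) = -1423.1
Net primary income = 456.5 - 603.7 = -147.2
Net secondary income = 234.7 - 239.2 = -4.5
Current account = -1423.1 + (-147.2) + (-4.5) = -1574.8
Financial account = -(-1574.8 + (-85.7)) = 1660.5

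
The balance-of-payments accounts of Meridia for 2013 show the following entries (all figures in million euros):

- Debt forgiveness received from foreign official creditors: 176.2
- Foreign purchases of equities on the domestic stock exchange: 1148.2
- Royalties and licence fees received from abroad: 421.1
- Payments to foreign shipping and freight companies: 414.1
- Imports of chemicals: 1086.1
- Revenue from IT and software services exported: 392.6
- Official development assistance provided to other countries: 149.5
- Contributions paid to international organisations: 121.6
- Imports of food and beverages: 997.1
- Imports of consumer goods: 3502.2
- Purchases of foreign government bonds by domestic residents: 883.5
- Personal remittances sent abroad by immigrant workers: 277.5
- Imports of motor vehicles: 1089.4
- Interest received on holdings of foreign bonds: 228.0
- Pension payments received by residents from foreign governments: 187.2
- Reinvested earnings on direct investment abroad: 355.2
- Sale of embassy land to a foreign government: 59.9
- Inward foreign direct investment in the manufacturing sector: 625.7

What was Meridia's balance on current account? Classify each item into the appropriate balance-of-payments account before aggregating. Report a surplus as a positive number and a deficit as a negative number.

-6053.4

Goods: -1089.4 - 997.1 - 1086.1 - 3502.2 = -6674.8
Services: 421.1 + 392.6 - 414.1 = 399.6
Primary income: 228.0 + 355.2 = 583.2
Secondary income: 187.2 - 149.5 - 121.6 - 277.5 = -361.4
Current account = (-6674.8) + 399.6 + 583.2 + (-361.4) = -6053.4
(Excluded from the current account — capital account: debt forgiveness received from foreign official creditors 176.2, sale of embassy land to a foreign government 59.9; financial account: foreign purchases of equities on the domestic stock exchange 1148.2, purchases of foreign government bonds by domestic residents 883.5, inward foreign direct investment in the manufacturing sector 625.7.)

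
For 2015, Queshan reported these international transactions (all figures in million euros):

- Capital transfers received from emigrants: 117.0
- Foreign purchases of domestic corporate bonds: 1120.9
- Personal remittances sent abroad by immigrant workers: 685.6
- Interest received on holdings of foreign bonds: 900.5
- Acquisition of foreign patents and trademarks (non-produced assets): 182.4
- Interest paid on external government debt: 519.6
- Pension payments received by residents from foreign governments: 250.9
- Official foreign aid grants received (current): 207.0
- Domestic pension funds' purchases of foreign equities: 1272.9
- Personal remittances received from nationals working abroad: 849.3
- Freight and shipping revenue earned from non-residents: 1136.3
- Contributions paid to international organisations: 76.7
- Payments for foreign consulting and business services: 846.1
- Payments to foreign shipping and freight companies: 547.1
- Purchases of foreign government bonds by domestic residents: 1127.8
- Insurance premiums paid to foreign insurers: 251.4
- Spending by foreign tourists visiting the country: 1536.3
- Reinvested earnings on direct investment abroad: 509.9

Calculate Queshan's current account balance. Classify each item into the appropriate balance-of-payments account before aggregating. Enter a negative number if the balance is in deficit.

Services: -547.1 + 1136.3 - 251.4 + 1536.3 - 846.1 = 1028.0
Primary income: 509.9 + 900.5 - 519.6 = 890.8
Secondary income: 207.0 - 685.6 + 250.9 + 849.3 - 76.7 = 544.9
Current account = 1028.0 + 890.8 + 544.9 = 2463.7
(Excluded from the current account — capital account: capital transfers received from emigrants 117.0, acquisition of foreign patents and trademarks (non-produced assets) 182.4; financial account: foreign purchases of domestic corporate bonds 1120.9, domestic pension funds' purchases of foreign equities 1272.9, purchases of foreign government bonds by domestic residents 1127.8.)

2463.7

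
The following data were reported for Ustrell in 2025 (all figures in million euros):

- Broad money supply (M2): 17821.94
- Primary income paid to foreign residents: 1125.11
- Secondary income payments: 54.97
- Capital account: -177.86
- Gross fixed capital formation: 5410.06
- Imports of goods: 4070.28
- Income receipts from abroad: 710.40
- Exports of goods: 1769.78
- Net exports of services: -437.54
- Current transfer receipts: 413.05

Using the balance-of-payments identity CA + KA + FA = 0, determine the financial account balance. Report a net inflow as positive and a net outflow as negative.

2972.53

Goods balance = 1769.78 - 4070.28 = -2300.50
Services balance = -437.54
Trade balance (goods + services) = -2300.50 + (-437.54) = -2738.04
Net primary income = 710.40 - 1125.11 = -414.71
Net secondary income = 413.05 - 54.97 = 358.08
Current account = -2738.04 + (-414.71) + 358.08 = -2794.67
Financial account = -(-2794.67 + (-177.86)) = 2972.53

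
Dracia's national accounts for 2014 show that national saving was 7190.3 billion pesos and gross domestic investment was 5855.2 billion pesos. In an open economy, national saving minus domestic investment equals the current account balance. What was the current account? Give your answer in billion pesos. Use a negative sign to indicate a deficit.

1335.1

CA = S - I = 7190.3 - 5855.2 = 1335.1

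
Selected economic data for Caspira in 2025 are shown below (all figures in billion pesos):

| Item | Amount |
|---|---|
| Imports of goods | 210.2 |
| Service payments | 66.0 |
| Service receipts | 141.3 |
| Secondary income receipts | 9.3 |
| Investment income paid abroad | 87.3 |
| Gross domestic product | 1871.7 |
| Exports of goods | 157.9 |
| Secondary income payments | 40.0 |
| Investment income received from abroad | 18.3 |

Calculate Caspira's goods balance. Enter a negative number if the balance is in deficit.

Goods balance = 157.9 - 210.2 = -52.3

-52.3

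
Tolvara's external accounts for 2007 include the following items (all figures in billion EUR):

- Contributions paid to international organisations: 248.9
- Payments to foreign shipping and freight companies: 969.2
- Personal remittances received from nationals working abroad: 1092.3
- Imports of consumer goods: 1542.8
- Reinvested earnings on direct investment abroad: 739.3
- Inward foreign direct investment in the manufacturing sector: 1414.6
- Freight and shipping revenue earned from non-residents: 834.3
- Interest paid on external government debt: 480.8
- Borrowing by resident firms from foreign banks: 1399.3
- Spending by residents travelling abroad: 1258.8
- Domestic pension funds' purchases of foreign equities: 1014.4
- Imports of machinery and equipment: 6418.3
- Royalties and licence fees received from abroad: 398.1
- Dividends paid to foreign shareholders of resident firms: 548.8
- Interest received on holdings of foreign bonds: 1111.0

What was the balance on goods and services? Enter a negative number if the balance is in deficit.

Goods: -6418.3 - 1542.8 = -7961.1
Services: 398.1 - 1258.8 - 969.2 + 834.3 = -995.6
Trade balance = -7961.1 + (-995.6) = -8956.7
(Excluded from the trade balance — secondary income: contributions paid to international organisations 248.9, personal remittances received from nationals working abroad 1092.3; primary income: reinvested earnings on direct investment abroad 739.3, interest paid on external government debt 480.8, dividends paid to foreign shareholders of resident firms 548.8, interest received on holdings of foreign bonds 1111.0; financial account: inward foreign direct investment in the manufacturing sector 1414.6, borrowing by resident firms from foreign banks 1399.3, domestic pension funds' purchases of foreign equities 1014.4.)

-8956.7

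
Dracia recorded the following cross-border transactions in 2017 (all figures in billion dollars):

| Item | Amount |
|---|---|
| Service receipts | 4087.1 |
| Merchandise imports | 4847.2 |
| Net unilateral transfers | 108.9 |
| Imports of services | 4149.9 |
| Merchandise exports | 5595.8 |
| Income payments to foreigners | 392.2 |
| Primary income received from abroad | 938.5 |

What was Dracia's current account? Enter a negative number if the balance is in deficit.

Goods balance = 5595.8 - 4847.2 = 748.6
Services balance = 4087.1 - 4149.9 = -62.8
Trade balance (goods + services) = 748.6 + (-62.8) = 685.8
Net primary income = 938.5 - 392.2 = 546.3
Net secondary income = 108.9
Current account = 685.8 + 546.3 + 108.9 = 1341.0

1341.0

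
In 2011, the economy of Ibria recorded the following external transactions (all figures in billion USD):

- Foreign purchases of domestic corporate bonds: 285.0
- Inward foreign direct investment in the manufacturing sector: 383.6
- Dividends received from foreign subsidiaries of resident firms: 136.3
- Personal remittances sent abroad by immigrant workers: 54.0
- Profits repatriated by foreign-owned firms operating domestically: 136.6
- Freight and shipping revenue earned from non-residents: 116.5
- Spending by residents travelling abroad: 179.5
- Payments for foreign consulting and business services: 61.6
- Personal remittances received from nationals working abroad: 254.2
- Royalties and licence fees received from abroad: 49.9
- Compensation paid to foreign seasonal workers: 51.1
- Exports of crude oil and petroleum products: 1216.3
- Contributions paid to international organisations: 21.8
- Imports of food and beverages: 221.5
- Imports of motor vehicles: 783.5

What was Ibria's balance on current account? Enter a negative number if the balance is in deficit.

263.6

Goods: -783.5 + 1216.3 - 221.5 = 211.3
Services: 116.5 + 49.9 - 179.5 - 61.6 = -74.7
Primary income: -51.1 + 136.3 - 136.6 = -51.4
Secondary income: 254.2 - 54.0 - 21.8 = 178.4
Current account = 211.3 + (-74.7) + (-51.4) + 178.4 = 263.6
(Excluded from the current account — financial account: foreign purchases of domestic corporate bonds 285.0, inward foreign direct investment in the manufacturing sector 383.6.)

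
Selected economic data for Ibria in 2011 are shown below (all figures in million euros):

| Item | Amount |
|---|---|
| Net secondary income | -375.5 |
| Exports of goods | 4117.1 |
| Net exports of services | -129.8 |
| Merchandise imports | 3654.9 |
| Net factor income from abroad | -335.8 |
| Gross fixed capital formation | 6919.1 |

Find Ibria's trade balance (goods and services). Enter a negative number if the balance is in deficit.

Goods balance = 4117.1 - 3654.9 = 462.2
Services balance = -129.8
Trade balance (goods + services) = 462.2 + (-129.8) = 332.4

332.4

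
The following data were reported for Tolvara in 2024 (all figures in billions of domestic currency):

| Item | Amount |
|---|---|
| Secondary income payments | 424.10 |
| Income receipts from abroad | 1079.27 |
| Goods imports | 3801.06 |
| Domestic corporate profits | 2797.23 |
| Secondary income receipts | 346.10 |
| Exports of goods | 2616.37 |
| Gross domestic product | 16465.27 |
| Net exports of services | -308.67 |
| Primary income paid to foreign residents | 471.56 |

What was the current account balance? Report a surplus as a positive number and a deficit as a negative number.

Goods balance = 2616.37 - 3801.06 = -1184.69
Services balance = -308.67
Trade balance (goods + services) = -1184.69 + (-308.67) = -1493.36
Net primary income = 1079.27 - 471.56 = 607.71
Net secondary income = 346.10 - 424.10 = -78.00
Current account = -1493.36 + 607.71 + (-78.00) = -963.65

-963.65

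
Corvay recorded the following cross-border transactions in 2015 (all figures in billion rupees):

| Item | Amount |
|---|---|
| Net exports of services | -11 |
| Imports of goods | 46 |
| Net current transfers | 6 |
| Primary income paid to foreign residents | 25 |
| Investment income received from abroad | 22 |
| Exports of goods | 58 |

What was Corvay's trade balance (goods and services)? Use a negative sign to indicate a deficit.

1

Goods balance = 58 - 46 = 12
Services balance = -11
Trade balance (goods + services) = 12 + (-11) = 1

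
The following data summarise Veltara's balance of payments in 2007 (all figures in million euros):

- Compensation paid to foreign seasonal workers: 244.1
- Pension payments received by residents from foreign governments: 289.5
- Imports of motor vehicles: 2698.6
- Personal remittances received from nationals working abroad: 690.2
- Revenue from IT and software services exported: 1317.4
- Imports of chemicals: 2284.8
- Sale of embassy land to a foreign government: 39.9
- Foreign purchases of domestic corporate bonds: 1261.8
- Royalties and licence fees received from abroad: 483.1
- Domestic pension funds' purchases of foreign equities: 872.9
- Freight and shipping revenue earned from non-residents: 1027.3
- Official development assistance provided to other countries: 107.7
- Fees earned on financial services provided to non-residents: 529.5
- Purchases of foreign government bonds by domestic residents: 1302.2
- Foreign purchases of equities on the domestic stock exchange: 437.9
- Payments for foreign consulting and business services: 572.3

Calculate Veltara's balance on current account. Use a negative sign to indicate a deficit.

Goods: -2284.8 - 2698.6 = -4983.4
Services: 483.1 + 1027.3 - 572.3 + 529.5 + 1317.4 = 2785.0
Primary income: -244.1
Secondary income: 690.2 + 289.5 - 107.7 = 872.0
Current account = (-4983.4) + 2785.0 + (-244.1) + 872.0 = -1570.5
(Excluded from the current account — capital account: sale of embassy land to a foreign government 39.9; financial account: foreign purchases of domestic corporate bonds 1261.8, domestic pension funds' purchases of foreign equities 872.9, purchases of foreign government bonds by domestic residents 1302.2, foreign purchases of equities on the domestic stock exchange 437.9.)

-1570.5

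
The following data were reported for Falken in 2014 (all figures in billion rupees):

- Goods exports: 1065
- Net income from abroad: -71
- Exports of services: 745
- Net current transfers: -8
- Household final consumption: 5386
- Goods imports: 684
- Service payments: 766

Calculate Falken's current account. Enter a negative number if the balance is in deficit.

281

Goods balance = 1065 - 684 = 381
Services balance = 745 - 766 = -21
Trade balance (goods + services) = 381 + (-21) = 360
Net primary income = -71
Net secondary income = -8
Current account = 360 + (-71) + (-8) = 281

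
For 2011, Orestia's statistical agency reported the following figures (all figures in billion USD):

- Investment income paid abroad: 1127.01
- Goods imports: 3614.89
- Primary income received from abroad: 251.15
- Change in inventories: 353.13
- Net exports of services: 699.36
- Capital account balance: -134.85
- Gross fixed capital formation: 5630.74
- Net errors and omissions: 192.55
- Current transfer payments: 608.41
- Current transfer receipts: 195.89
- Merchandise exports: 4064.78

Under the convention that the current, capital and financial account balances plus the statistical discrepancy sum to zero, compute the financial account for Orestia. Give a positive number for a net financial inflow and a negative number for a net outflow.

Goods balance = 4064.78 - 3614.89 = 449.89
Services balance = 699.36
Trade balance (goods + services) = 449.89 + 699.36 = 1149.25
Net primary income = 251.15 - 1127.01 = -875.86
Net secondary income = 195.89 - 608.41 = -412.52
Current account = 1149.25 + (-875.86) + (-412.52) = -139.13
Financial account = -(-139.13 + (-134.85) + 192.55) = 81.43

81.43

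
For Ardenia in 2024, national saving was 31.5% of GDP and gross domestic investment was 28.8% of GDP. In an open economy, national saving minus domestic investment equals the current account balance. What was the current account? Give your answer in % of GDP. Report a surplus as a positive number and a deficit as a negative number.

2.7

CA = S - I = 31.5 - 28.8 = 2.7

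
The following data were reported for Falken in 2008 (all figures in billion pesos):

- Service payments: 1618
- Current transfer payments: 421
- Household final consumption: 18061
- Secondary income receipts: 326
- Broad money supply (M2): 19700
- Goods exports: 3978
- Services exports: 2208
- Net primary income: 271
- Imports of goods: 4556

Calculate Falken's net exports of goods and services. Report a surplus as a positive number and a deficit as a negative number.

12

Goods balance = 3978 - 4556 = -578
Services balance = 2208 - 1618 = 590
Trade balance (goods + services) = -578 + 590 = 12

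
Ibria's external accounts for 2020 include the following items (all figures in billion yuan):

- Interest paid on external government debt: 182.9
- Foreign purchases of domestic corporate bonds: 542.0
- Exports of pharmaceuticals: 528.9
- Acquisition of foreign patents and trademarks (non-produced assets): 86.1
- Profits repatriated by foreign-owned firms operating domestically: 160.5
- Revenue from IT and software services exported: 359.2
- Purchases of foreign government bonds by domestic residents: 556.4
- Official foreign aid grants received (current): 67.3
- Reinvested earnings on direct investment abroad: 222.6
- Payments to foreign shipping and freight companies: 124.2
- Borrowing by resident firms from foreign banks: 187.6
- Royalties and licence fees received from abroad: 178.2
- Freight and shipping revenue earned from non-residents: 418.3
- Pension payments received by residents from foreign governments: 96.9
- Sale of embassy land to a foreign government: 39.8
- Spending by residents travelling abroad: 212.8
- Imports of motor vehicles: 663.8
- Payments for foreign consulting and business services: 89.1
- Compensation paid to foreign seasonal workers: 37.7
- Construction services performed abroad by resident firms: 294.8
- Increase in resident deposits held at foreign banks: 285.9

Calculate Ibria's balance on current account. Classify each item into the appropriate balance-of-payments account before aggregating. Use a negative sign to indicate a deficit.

Goods: 528.9 - 663.8 = -134.9
Services: -212.8 + 294.8 - 89.1 + 359.2 + 178.2 + 418.3 - 124.2 = 824.4
Primary income: 222.6 - 182.9 - 37.7 - 160.5 = -158.5
Secondary income: 96.9 + 67.3 = 164.2
Current account = (-134.9) + 824.4 + (-158.5) + 164.2 = 695.2
(Excluded from the current account — financial account: foreign purchases of domestic corporate bonds 542.0, purchases of foreign government bonds by domestic residents 556.4, borrowing by resident firms from foreign banks 187.6, increase in resident deposits held at foreign banks 285.9; capital account: acquisition of foreign patents and trademarks (non-produced assets) 86.1, sale of embassy land to a foreign government 39.8.)

695.2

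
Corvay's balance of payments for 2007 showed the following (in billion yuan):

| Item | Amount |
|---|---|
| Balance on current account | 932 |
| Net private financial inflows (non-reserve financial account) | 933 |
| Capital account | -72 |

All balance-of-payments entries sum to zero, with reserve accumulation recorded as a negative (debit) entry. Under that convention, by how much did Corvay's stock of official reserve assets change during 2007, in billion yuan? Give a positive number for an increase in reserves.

Official reserve transactions balance = -(932 + (-72) + 933) = -1793
An accumulation of reserves is recorded as a debit (negative entry), so the change in the stock of reserves is the negative of that balance.
Change in official reserves = -(-1793) = 1793

1793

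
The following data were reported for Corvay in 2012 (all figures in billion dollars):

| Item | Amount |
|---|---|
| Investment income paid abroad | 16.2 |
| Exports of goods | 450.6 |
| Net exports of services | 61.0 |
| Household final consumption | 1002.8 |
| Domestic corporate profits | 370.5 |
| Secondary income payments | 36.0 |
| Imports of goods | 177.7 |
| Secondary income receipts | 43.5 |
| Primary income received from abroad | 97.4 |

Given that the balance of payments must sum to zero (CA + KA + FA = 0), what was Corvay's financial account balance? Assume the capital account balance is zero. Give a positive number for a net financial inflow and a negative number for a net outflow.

-422.6

Goods balance = 450.6 - 177.7 = 272.9
Services balance = 61.0
Trade balance (goods + services) = 272.9 + 61.0 = 333.9
Net primary income = 97.4 - 16.2 = 81.2
Net secondary income = 43.5 - 36.0 = 7.5
Current account = 333.9 + 81.2 + 7.5 = 422.6
Financial account = -(422.6) = -422.6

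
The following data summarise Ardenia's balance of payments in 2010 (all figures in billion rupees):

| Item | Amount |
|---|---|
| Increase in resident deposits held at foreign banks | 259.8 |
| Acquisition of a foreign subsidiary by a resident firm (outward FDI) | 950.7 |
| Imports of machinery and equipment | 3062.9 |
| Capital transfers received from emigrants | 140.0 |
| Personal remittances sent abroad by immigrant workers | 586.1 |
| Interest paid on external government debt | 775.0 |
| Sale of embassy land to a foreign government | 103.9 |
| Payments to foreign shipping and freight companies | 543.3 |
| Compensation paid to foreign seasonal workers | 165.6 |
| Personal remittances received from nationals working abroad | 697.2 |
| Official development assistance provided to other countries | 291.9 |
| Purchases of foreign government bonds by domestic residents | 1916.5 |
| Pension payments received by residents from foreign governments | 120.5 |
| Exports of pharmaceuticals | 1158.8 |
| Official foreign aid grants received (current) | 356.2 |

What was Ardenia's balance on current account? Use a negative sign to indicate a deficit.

-3092.1

Goods: 1158.8 - 3062.9 = -1904.1
Services: -543.3
Primary income: -165.6 - 775.0 = -940.6
Secondary income: 120.5 + 697.2 + 356.2 - 586.1 - 291.9 = 295.9
Current account = (-1904.1) + (-543.3) + (-940.6) + 295.9 = -3092.1
(Excluded from the current account — financial account: increase in resident deposits held at foreign banks 259.8, acquisition of a foreign subsidiary by a resident firm (outward FDI) 950.7, purchases of foreign government bonds by domestic residents 1916.5; capital account: capital transfers received from emigrants 140.0, sale of embassy land to a foreign government 103.9.)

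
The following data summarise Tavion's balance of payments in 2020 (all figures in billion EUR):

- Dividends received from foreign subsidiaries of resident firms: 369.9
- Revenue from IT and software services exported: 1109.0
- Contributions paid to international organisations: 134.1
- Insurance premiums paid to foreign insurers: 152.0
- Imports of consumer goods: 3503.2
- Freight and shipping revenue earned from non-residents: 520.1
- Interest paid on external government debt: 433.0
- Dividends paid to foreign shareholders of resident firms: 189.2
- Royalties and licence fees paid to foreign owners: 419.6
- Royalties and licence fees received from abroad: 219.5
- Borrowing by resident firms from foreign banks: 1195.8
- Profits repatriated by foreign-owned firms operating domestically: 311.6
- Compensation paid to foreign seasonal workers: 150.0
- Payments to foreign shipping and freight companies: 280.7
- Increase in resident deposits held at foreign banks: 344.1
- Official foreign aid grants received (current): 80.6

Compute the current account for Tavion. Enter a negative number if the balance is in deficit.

-3274.3

Goods: -3503.2
Services: 219.5 + 1109.0 + 520.1 - 280.7 - 419.6 - 152.0 = 996.3
Primary income: -189.2 + 369.9 - 311.6 - 433.0 - 150.0 = -713.9
Secondary income: -134.1 + 80.6 = -53.5
Current account = (-3503.2) + 996.3 + (-713.9) + (-53.5) = -3274.3
(Excluded from the current account — financial account: borrowing by resident firms from foreign banks 1195.8, increase in resident deposits held at foreign banks 344.1.)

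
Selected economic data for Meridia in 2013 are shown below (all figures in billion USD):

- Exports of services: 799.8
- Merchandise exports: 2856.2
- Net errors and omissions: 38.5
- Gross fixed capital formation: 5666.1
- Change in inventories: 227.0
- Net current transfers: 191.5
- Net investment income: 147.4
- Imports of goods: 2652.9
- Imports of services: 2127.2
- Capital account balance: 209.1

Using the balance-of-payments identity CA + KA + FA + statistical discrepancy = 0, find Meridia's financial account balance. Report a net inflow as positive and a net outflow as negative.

537.6

Goods balance = 2856.2 - 2652.9 = 203.3
Services balance = 799.8 - 2127.2 = -1327.4
Trade balance (goods + services) = 203.3 + (-1327.4) = -1124.1
Net primary income = 147.4
Net secondary income = 191.5
Current account = -1124.1 + 147.4 + 191.5 = -785.2
Financial account = -(-785.2 + 209.1 + 38.5) = 537.6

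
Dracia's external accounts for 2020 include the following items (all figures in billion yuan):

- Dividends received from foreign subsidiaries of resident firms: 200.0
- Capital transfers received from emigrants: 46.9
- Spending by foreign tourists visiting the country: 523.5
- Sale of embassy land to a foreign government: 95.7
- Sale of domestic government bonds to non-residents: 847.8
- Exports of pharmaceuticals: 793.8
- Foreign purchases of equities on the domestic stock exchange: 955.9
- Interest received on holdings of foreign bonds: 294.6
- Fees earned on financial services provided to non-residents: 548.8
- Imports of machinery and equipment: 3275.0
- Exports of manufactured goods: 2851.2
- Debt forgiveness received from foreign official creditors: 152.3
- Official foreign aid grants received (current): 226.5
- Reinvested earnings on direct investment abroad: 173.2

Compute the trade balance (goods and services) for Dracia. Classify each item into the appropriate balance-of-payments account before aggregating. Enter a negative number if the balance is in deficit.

1442.3

Goods: 2851.2 + 793.8 - 3275.0 = 370.0
Services: 523.5 + 548.8 = 1072.3
Trade balance = 370.0 + 1072.3 = 1442.3
(Excluded from the trade balance — primary income: dividends received from foreign subsidiaries of resident firms 200.0, interest received on holdings of foreign bonds 294.6, reinvested earnings on direct investment abroad 173.2; capital account: capital transfers received from emigrants 46.9, sale of embassy land to a foreign government 95.7, debt forgiveness received from foreign official creditors 152.3; financial account: sale of domestic government bonds to non-residents 847.8, foreign purchases of equities on the domestic stock exchange 955.9; secondary income: official foreign aid grants received (current) 226.5.)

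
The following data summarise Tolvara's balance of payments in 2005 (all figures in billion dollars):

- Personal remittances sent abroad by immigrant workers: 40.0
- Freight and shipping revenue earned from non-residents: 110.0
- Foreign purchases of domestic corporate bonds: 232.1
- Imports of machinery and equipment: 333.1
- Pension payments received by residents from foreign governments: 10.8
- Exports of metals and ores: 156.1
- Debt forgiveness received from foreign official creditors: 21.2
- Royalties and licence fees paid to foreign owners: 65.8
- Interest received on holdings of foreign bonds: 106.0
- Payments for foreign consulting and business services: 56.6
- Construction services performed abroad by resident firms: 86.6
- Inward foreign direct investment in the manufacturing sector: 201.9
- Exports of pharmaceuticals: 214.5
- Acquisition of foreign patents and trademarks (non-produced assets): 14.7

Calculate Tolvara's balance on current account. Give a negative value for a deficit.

188.5

Goods: -333.1 + 156.1 + 214.5 = 37.5
Services: -56.6 - 65.8 + 86.6 + 110.0 = 74.2
Primary income: 106.0
Secondary income: 10.8 - 40.0 = -29.2
Current account = 37.5 + 74.2 + 106.0 + (-29.2) = 188.5
(Excluded from the current account — financial account: foreign purchases of domestic corporate bonds 232.1, inward foreign direct investment in the manufacturing sector 201.9; capital account: debt forgiveness received from foreign official creditors 21.2, acquisition of foreign patents and trademarks (non-produced assets) 14.7.)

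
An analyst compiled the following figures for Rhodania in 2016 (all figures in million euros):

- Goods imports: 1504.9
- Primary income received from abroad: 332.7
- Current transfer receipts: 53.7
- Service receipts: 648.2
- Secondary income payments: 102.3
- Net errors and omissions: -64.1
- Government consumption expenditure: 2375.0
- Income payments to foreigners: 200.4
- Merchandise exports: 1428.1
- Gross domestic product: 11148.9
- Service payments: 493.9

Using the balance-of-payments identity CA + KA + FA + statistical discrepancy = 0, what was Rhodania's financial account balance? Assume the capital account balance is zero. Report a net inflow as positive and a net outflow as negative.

-97.1

Goods balance = 1428.1 - 1504.9 = -76.8
Services balance = 648.2 - 493.9 = 154.3
Trade balance (goods + services) = -76.8 + 154.3 = 77.5
Net primary income = 332.7 - 200.4 = 132.3
Net secondary income = 53.7 - 102.3 = -48.6
Current account = 77.5 + 132.3 + (-48.6) = 161.2
Financial account = -(161.2 + (-64.1)) = -97.1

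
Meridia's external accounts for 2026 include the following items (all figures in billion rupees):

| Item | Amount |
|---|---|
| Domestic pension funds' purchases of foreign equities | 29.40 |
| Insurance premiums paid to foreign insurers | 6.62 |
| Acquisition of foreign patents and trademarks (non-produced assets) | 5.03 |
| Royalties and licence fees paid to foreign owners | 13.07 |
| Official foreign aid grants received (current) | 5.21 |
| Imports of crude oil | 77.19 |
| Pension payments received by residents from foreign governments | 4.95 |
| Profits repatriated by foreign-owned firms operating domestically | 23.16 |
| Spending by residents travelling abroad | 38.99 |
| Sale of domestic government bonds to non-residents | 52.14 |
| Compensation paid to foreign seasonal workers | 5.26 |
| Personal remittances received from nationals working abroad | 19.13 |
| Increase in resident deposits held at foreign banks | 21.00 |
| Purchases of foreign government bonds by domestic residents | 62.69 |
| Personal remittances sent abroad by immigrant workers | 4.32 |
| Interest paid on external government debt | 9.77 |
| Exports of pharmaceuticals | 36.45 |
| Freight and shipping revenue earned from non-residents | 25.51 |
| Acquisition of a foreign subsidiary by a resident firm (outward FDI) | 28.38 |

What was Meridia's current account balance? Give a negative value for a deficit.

Goods: -77.19 + 36.45 = -40.74
Services: 25.51 - 38.99 - 13.07 - 6.62 = -33.17
Primary income: -5.26 - 9.77 - 23.16 = -38.19
Secondary income: -4.32 + 19.13 + 5.21 + 4.95 = 24.97
Current account = (-40.74) + (-33.17) + (-38.19) + 24.97 = -87.13
(Excluded from the current account — financial account: domestic pension funds' purchases of foreign equities 29.40, sale of domestic government bonds to non-residents 52.14, increase in resident deposits held at foreign banks 21.00, purchases of foreign government bonds by domestic residents 62.69, acquisition of a foreign subsidiary by a resident firm (outward FDI) 28.38; capital account: acquisition of foreign patents and trademarks (non-produced assets) 5.03.)

-87.13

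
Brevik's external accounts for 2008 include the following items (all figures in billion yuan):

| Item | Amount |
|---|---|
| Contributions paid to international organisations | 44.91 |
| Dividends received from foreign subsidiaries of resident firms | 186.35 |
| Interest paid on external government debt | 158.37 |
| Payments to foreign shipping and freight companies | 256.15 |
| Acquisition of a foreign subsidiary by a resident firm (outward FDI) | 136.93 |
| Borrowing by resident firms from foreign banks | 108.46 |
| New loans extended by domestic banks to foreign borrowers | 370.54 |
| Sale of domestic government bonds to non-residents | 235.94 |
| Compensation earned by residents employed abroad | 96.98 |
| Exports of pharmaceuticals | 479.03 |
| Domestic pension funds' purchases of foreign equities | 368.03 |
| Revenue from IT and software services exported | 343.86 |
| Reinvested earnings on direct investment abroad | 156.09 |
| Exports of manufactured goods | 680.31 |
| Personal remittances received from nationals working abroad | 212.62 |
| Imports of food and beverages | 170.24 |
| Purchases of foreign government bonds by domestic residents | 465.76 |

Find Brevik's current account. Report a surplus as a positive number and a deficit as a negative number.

1525.57

Goods: -170.24 + 680.31 + 479.03 = 989.10
Services: -256.15 + 343.86 = 87.71
Primary income: -158.37 + 186.35 + 96.98 + 156.09 = 281.05
Secondary income: 212.62 - 44.91 = 167.71
Current account = 989.10 + 87.71 + 281.05 + 167.71 = 1525.57
(Excluded from the current account — financial account: acquisition of a foreign subsidiary by a resident firm (outward FDI) 136.93, borrowing by resident firms from foreign banks 108.46, new loans extended by domestic banks to foreign borrowers 370.54, sale of domestic government bonds to non-residents 235.94, domestic pension funds' purchases of foreign equities 368.03, purchases of foreign government bonds by domestic residents 465.76.)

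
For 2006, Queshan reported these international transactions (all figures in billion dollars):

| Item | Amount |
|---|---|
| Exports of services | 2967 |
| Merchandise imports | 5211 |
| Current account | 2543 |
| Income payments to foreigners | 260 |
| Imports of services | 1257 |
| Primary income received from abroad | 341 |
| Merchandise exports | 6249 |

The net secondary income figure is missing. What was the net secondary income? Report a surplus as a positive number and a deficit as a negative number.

-286

Current account = goods balance + services balance + net primary income + net secondary income
Sum of the known components = 2829
Net secondary income = CA - (known components) = 2543 - 2829 = -286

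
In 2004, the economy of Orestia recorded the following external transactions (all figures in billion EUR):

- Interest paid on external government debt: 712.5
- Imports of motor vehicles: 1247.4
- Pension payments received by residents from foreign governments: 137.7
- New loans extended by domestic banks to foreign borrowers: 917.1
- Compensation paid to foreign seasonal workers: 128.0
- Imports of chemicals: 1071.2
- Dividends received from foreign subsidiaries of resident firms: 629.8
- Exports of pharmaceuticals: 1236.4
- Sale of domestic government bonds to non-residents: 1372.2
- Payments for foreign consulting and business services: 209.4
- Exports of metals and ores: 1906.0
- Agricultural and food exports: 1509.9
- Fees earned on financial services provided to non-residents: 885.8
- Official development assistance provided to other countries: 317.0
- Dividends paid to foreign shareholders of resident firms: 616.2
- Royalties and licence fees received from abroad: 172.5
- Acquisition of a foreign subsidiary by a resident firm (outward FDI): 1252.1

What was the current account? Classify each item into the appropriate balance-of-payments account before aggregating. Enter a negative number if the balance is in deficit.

2176.4

Goods: 1236.4 + 1906.0 + 1509.9 - 1071.2 - 1247.4 = 2333.7
Services: 885.8 + 172.5 - 209.4 = 848.9
Primary income: 629.8 - 616.2 - 128.0 - 712.5 = -826.9
Secondary income: 137.7 - 317.0 = -179.3
Current account = 2333.7 + 848.9 + (-826.9) + (-179.3) = 2176.4
(Excluded from the current account — financial account: new loans extended by domestic banks to foreign borrowers 917.1, sale of domestic government bonds to non-residents 1372.2, acquisition of a foreign subsidiary by a resident firm (outward FDI) 1252.1.)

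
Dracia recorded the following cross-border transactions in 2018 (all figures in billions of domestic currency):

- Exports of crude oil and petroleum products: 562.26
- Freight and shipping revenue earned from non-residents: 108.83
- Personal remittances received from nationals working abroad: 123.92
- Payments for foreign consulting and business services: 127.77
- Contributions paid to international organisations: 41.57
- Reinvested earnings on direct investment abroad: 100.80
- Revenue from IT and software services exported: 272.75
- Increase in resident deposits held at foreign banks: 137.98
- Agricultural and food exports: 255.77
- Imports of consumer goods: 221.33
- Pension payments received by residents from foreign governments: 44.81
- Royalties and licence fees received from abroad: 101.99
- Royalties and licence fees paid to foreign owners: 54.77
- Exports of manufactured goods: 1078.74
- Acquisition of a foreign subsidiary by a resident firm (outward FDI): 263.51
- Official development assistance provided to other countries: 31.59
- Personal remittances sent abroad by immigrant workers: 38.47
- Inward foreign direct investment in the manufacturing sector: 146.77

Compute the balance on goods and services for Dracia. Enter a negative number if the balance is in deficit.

1976.47

Goods: 562.26 - 221.33 + 255.77 + 1078.74 = 1675.44
Services: -54.77 + 101.99 + 108.83 - 127.77 + 272.75 = 301.03
Trade balance = 1675.44 + 301.03 = 1976.47
(Excluded from the trade balance — secondary income: personal remittances received from nationals working abroad 123.92, contributions paid to international organisations 41.57, pension payments received by residents from foreign governments 44.81, official development assistance provided to other countries 31.59, personal remittances sent abroad by immigrant workers 38.47; primary income: reinvested earnings on direct investment abroad 100.80; financial account: increase in resident deposits held at foreign banks 137.98, acquisition of a foreign subsidiary by a resident firm (outward FDI) 263.51, inward foreign direct investment in the manufacturing sector 146.77.)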